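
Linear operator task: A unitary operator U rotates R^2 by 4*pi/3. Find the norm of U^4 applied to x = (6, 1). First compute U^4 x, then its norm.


U is a rotation by theta = 4*pi/3
U^4 = rotation by 4*theta = 16*pi/3 = 4*pi/3 (mod 2*pi)
cos(4*pi/3) = -0.5000, sin(4*pi/3) = -0.8660
U^4 x = (-0.5000 * 6 - -0.8660 * 1, -0.8660 * 6 + -0.5000 * 1)
= (-2.1340, -5.6962)
||U^4 x|| = sqrt((-2.1340)^2 + (-5.6962)^2) = sqrt(37.0000) = 6.0828

6.0828


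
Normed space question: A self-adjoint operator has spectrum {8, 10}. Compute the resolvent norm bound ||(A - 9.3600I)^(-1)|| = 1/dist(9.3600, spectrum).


dist(9.3600, {8, 10}) = min(|9.3600 - 8|, |9.3600 - 10|)
= min(1.3600, 0.6400) = 0.6400
Resolvent bound = 1/0.6400 = 1.5625

1.5625


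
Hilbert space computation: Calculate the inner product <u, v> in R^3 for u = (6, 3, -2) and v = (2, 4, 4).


Computing the standard inner product <u, v> = sum u_i * v_i
= 6*2 + 3*4 + -2*4
= 12 + 12 + -8
= 16

16


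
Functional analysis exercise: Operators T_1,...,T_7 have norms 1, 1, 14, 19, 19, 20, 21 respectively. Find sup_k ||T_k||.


By the Uniform Boundedness Principle, the supremum of norms is finite.
sup_k ||T_k|| = max(1, 1, 14, 19, 19, 20, 21) = 21

21


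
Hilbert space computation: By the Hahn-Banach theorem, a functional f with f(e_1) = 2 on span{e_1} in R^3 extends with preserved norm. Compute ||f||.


The norm of f is given by ||f|| = sup_{||x||=1} |f(x)|.
On span{e_1}, ||e_1|| = 1, so ||f|| = |f(e_1)| / ||e_1||
= |2| / 1 = 2.0000

2.0000


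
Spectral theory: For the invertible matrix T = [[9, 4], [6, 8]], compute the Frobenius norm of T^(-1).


det(T) = 9*8 - 4*6 = 48
T^(-1) = (1/48) * [[8, -4], [-6, 9]] = [[0.1667, -0.0833], [-0.1250, 0.1875]]
||T^(-1)||_F^2 = 0.1667^2 + (-0.0833)^2 + (-0.1250)^2 + 0.1875^2 = 0.0855
||T^(-1)||_F = sqrt(0.0855) = 0.2924

0.2924


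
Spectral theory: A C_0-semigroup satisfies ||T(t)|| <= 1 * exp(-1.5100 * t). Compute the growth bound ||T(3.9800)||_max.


||T(3.9800)|| <= 1 * exp(-1.5100 * 3.9800)
= 1 * exp(-6.0098)
= 1 * 0.0025
= 0.0025

0.0025


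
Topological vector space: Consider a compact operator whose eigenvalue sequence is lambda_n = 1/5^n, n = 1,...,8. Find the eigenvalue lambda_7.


The eigenvalue formula gives lambda_7 = 1/5^7
= 1/78125
= 1.2800e-05

1.2800e-05


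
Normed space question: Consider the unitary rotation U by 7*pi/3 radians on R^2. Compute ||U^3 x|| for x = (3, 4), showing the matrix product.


U is a rotation by theta = 7*pi/3
U^3 = rotation by 3*theta = 21*pi/3 = 3*pi/3 (mod 2*pi)
cos(3*pi/3) = -1.0000, sin(3*pi/3) = 0.0000
U^3 x = (-1.0000 * 3 - 0.0000 * 4, 0.0000 * 3 + -1.0000 * 4)
= (-3.0000, -4.0000)
||U^3 x|| = sqrt((-3.0000)^2 + (-4.0000)^2) = sqrt(25.0000) = 5.0000

5.0000


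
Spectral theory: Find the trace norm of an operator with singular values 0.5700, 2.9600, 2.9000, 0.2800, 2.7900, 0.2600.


The nuclear norm is the sum of all singular values.
||T||_1 = 0.5700 + 2.9600 + 2.9000 + 0.2800 + 2.7900 + 0.2600
= 9.7600

9.7600


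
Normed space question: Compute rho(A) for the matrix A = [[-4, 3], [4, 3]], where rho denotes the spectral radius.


For a 2x2 matrix, eigenvalues satisfy lambda^2 - (trace)*lambda + det = 0
trace = -4 + 3 = -1
det = -4*3 - 3*4 = -24
discriminant = (-1)^2 - 4*(-24) = 97
spectral radius = max |eigenvalue| = 5.4244

5.4244


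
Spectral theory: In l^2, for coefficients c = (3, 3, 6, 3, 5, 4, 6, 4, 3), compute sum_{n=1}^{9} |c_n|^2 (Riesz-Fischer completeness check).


sum |c_n|^2 = 3^2 + 3^2 + 6^2 + 3^2 + 5^2 + 4^2 + 6^2 + 4^2 + 3^2
= 9 + 9 + 36 + 9 + 25 + 16 + 36 + 16 + 9
= 165

165


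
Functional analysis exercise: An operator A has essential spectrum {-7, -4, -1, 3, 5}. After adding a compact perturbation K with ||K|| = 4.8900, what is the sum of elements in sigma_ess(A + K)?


By Weyl's theorem, the essential spectrum is invariant under compact perturbations.
sigma_ess(A + K) = sigma_ess(A) = {-7, -4, -1, 3, 5}
Sum = -7 + -4 + -1 + 3 + 5 = -4

-4


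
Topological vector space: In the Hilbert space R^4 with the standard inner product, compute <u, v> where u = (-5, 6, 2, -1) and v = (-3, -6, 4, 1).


Computing the standard inner product <u, v> = sum u_i * v_i
= -5*-3 + 6*-6 + 2*4 + -1*1
= 15 + -36 + 8 + -1
= -14

-14


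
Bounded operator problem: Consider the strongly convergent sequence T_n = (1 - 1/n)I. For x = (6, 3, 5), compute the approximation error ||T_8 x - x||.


T_8 x - x = (1 - 1/8)x - x = -x/8
||x|| = sqrt(70) = 8.3666
||T_8 x - x|| = ||x||/8 = 8.3666/8 = 1.0458

1.0458


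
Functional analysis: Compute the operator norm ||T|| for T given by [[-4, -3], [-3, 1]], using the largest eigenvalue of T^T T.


A^T A = [[25, 9], [9, 10]]
trace(A^T A) = 35, det(A^T A) = 169
discriminant = 35^2 - 4*169 = 549
Largest eigenvalue of A^T A = (trace + sqrt(disc))/2 = 29.2154
||T|| = sqrt(29.2154) = 5.4051

5.4051


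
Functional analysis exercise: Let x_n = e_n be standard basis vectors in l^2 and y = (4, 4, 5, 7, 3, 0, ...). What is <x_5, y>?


x_5 = e_5 is the standard basis vector with 1 in position 5.
<x_5, y> = y_5 = 3
As n -> infinity, <x_n, y> -> 0, confirming weak convergence of (x_n) to 0.

3


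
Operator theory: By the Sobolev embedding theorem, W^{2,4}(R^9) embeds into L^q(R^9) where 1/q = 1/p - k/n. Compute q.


Using the Sobolev embedding formula: 1/q = 1/p - k/n
1/q = 1/4 - 2/9 = 1/36
q = 1/(1/36) = 36

36.0000


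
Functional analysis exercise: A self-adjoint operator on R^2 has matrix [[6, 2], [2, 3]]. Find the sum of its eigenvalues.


For a self-adjoint (symmetric) matrix, the eigenvalues are real.
The sum of eigenvalues equals the trace of the matrix.
trace = 6 + 3 = 9

9


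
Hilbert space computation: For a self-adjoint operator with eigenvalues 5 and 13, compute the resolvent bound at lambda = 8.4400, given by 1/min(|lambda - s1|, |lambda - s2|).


dist(8.4400, {5, 13}) = min(|8.4400 - 5|, |8.4400 - 13|)
= min(3.4400, 4.5600) = 3.4400
Resolvent bound = 1/3.4400 = 0.2907

0.2907


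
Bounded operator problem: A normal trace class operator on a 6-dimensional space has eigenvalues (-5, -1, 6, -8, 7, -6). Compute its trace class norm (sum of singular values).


For a normal operator, singular values equal |eigenvalues|.
Trace norm = sum |lambda_i| = 5 + 1 + 6 + 8 + 7 + 6
= 33

33


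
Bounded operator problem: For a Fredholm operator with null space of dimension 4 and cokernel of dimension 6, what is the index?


The Fredholm index is defined as ind(T) = dim(ker T) - dim(coker T)
= 4 - 6
= -2

-2


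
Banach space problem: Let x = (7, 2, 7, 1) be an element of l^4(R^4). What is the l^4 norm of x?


The l^4 norm = (sum |x_i|^4)^(1/4)
Sum of 4th powers = 2401 + 16 + 2401 + 1 = 4819
||x||_4 = (4819)^(1/4) = 8.3318

8.3318


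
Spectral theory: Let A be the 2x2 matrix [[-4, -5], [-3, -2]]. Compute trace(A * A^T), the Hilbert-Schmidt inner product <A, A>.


trace(A * A^T) = sum of squares of all entries
= (-4)^2 + (-5)^2 + (-3)^2 + (-2)^2
= 16 + 25 + 9 + 4
= 54

54


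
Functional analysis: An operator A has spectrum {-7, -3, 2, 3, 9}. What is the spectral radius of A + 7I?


Spectrum of A + 7I = {0, 4, 9, 10, 16}
Spectral radius = max |lambda| over the shifted spectrum
= max(0, 4, 9, 10, 16) = 16

16


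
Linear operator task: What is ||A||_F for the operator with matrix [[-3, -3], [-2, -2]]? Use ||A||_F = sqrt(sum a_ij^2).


||A||_F^2 = sum a_ij^2
= (-3)^2 + (-3)^2 + (-2)^2 + (-2)^2
= 9 + 9 + 4 + 4 = 26
||A||_F = sqrt(26) = 5.0990

5.0990


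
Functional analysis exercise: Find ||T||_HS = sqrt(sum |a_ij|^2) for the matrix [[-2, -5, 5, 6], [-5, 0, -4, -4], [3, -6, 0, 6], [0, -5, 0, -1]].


The Hilbert-Schmidt norm is sqrt(sum of squares of all entries).
Sum of squares = (-2)^2 + (-5)^2 + 5^2 + 6^2 + (-5)^2 + 0^2 + (-4)^2 + (-4)^2 + 3^2 + (-6)^2 + 0^2 + 6^2 + 0^2 + (-5)^2 + 0^2 + (-1)^2
= 4 + 25 + 25 + 36 + 25 + 0 + 16 + 16 + 9 + 36 + 0 + 36 + 0 + 25 + 0 + 1 = 254
||T||_HS = sqrt(254) = 15.9374

15.9374


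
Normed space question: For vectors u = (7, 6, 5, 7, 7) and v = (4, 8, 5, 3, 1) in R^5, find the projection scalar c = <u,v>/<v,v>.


Computing <u,v> = 7*4 + 6*8 + 5*5 + 7*3 + 7*1 = 129
Computing <v,v> = 4^2 + 8^2 + 5^2 + 3^2 + 1^2 = 115
Projection coefficient = 129/115 = 1.1217

1.1217


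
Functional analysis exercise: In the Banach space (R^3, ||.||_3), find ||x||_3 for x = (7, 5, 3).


The l^3 norm = (sum |x_i|^3)^(1/3)
Sum of 3th powers = 343 + 125 + 27 = 495
||x||_3 = (495)^(1/3) = 7.9105

7.9105


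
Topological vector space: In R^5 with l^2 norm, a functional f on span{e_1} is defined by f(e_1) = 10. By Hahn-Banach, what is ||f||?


The norm of f is given by ||f|| = sup_{||x||=1} |f(x)|.
On span{e_1}, ||e_1|| = 1, so ||f|| = |f(e_1)| / ||e_1||
= |10| / 1 = 10.0000

10.0000


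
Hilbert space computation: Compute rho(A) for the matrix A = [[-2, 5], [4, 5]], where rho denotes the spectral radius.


For a 2x2 matrix, eigenvalues satisfy lambda^2 - (trace)*lambda + det = 0
trace = -2 + 5 = 3
det = -2*5 - 5*4 = -30
discriminant = 3^2 - 4*(-30) = 129
spectral radius = max |eigenvalue| = 7.1789

7.1789


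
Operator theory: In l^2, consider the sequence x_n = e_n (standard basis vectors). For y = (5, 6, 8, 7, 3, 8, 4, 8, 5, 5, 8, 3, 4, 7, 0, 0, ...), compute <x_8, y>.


x_8 = e_8 is the standard basis vector with 1 in position 8.
<x_8, y> = y_8 = 8
As n -> infinity, <x_n, y> -> 0, confirming weak convergence of (x_n) to 0.

8


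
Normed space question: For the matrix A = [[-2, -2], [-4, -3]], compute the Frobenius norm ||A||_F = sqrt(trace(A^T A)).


||A||_F^2 = sum a_ij^2
= (-2)^2 + (-2)^2 + (-4)^2 + (-3)^2
= 4 + 4 + 16 + 9 = 33
||A||_F = sqrt(33) = 5.7446

5.7446


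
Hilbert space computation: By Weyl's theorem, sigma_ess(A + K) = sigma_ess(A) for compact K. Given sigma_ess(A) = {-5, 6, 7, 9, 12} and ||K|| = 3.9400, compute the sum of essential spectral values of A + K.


By Weyl's theorem, the essential spectrum is invariant under compact perturbations.
sigma_ess(A + K) = sigma_ess(A) = {-5, 6, 7, 9, 12}
Sum = -5 + 6 + 7 + 9 + 12 = 29

29


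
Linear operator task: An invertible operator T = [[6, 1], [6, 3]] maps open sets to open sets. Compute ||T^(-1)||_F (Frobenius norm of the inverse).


det(T) = 6*3 - 1*6 = 12
T^(-1) = (1/12) * [[3, -1], [-6, 6]] = [[0.2500, -0.0833], [-0.5000, 0.5000]]
||T^(-1)||_F^2 = 0.2500^2 + (-0.0833)^2 + (-0.5000)^2 + 0.5000^2 = 0.5694
||T^(-1)||_F = sqrt(0.5694) = 0.7546

0.7546


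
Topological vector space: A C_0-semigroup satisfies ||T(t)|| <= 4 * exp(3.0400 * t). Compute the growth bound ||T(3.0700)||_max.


||T(3.0700)|| <= 4 * exp(3.0400 * 3.0700)
= 4 * exp(9.3328)
= 4 * 11302.7349
= 45210.9395

45210.9395


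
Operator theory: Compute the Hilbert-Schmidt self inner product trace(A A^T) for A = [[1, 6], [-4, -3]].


trace(A * A^T) = sum of squares of all entries
= 1^2 + 6^2 + (-4)^2 + (-3)^2
= 1 + 36 + 16 + 9
= 62

62


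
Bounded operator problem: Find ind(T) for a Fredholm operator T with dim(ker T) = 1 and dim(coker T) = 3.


The Fredholm index is defined as ind(T) = dim(ker T) - dim(coker T)
= 1 - 3
= -2

-2


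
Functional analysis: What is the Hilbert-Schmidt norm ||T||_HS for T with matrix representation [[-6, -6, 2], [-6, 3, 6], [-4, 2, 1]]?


The Hilbert-Schmidt norm is sqrt(sum of squares of all entries).
Sum of squares = (-6)^2 + (-6)^2 + 2^2 + (-6)^2 + 3^2 + 6^2 + (-4)^2 + 2^2 + 1^2
= 36 + 36 + 4 + 36 + 9 + 36 + 16 + 4 + 1 = 178
||T||_HS = sqrt(178) = 13.3417

13.3417


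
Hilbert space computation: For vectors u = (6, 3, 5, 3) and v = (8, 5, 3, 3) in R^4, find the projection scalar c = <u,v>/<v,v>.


Computing <u,v> = 6*8 + 3*5 + 5*3 + 3*3 = 87
Computing <v,v> = 8^2 + 5^2 + 3^2 + 3^2 = 107
Projection coefficient = 87/107 = 0.8131

0.8131


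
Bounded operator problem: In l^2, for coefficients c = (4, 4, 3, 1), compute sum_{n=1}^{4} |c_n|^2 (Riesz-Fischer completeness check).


sum |c_n|^2 = 4^2 + 4^2 + 3^2 + 1^2
= 16 + 16 + 9 + 1
= 42

42


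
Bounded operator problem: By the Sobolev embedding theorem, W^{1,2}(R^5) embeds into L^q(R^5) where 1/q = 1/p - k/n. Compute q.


Using the Sobolev embedding formula: 1/q = 1/p - k/n
1/q = 1/2 - 1/5 = 3/10
q = 1/(3/10) = 10/3 = 3.3333

3.3333


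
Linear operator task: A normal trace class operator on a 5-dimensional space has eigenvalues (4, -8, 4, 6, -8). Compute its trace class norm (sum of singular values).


For a normal operator, singular values equal |eigenvalues|.
Trace norm = sum |lambda_i| = 4 + 8 + 4 + 6 + 8
= 30

30


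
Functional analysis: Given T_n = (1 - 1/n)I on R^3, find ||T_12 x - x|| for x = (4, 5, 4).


T_12 x - x = (1 - 1/12)x - x = -x/12
||x|| = sqrt(57) = 7.5498
||T_12 x - x|| = ||x||/12 = 7.5498/12 = 0.6292

0.6292


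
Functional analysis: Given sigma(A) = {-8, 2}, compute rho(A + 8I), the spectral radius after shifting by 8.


Spectrum of A + 8I = {0, 10}
Spectral radius = max |lambda| over the shifted spectrum
= max(0, 10) = 10

10


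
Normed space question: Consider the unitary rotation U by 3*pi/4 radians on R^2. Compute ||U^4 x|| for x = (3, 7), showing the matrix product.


U is a rotation by theta = 3*pi/4
U^4 = rotation by 4*theta = 12*pi/4 = 4*pi/4 (mod 2*pi)
cos(4*pi/4) = -1.0000, sin(4*pi/4) = 0.0000
U^4 x = (-1.0000 * 3 - 0.0000 * 7, 0.0000 * 3 + -1.0000 * 7)
= (-3.0000, -7.0000)
||U^4 x|| = sqrt((-3.0000)^2 + (-7.0000)^2) = sqrt(58.0000) = 7.6158

7.6158


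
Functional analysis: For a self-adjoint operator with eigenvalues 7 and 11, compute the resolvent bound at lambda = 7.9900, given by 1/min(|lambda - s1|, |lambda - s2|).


dist(7.9900, {7, 11}) = min(|7.9900 - 7|, |7.9900 - 11|)
= min(0.9900, 3.0100) = 0.9900
Resolvent bound = 1/0.9900 = 1.0101

1.0101


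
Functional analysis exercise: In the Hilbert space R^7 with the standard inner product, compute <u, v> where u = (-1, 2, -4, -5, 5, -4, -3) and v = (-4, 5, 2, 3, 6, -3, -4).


Computing the standard inner product <u, v> = sum u_i * v_i
= -1*-4 + 2*5 + -4*2 + -5*3 + 5*6 + -4*-3 + -3*-4
= 4 + 10 + -8 + -15 + 30 + 12 + 12
= 45

45


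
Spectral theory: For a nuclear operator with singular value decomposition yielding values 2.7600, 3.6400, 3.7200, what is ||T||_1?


The nuclear norm is the sum of all singular values.
||T||_1 = 2.7600 + 3.6400 + 3.7200
= 10.1200

10.1200


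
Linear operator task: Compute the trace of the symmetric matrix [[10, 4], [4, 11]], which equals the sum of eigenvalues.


For a self-adjoint (symmetric) matrix, the eigenvalues are real.
The sum of eigenvalues equals the trace of the matrix.
trace = 10 + 11 = 21

21


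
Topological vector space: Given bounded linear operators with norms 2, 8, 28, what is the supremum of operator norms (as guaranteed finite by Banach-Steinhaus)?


By the Uniform Boundedness Principle, the supremum of norms is finite.
sup_k ||T_k|| = max(2, 8, 28) = 28

28


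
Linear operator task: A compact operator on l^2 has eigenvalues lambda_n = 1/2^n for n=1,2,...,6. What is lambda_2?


The eigenvalue formula gives lambda_2 = 1/2^2
= 1/4
= 0.2500

0.2500


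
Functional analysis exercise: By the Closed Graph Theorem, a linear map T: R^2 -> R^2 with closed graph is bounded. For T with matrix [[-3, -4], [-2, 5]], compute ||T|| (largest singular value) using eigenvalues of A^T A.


A^T A = [[13, 2], [2, 41]]
trace(A^T A) = 54, det(A^T A) = 529
discriminant = 54^2 - 4*529 = 800
Largest eigenvalue of A^T A = (trace + sqrt(disc))/2 = 41.1421
||T|| = sqrt(41.1421) = 6.4142

6.4142


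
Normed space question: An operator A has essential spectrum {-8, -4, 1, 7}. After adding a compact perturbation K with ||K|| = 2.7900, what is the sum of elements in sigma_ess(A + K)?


By Weyl's theorem, the essential spectrum is invariant under compact perturbations.
sigma_ess(A + K) = sigma_ess(A) = {-8, -4, 1, 7}
Sum = -8 + -4 + 1 + 7 = -4

-4


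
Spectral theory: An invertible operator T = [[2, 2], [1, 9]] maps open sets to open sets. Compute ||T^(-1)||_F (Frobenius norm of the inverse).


det(T) = 2*9 - 2*1 = 16
T^(-1) = (1/16) * [[9, -2], [-1, 2]] = [[0.5625, -0.1250], [-0.0625, 0.1250]]
||T^(-1)||_F^2 = 0.5625^2 + (-0.1250)^2 + (-0.0625)^2 + 0.1250^2 = 0.3516
||T^(-1)||_F = sqrt(0.3516) = 0.5929

0.5929


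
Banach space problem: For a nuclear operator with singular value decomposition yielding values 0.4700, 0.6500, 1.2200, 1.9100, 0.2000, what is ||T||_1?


The nuclear norm is the sum of all singular values.
||T||_1 = 0.4700 + 0.6500 + 1.2200 + 1.9100 + 0.2000
= 4.4500

4.4500


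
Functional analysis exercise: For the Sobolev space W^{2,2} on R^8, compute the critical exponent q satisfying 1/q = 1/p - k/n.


Using the Sobolev embedding formula: 1/q = 1/p - k/n
1/q = 1/2 - 2/8 = 1/4
q = 1/(1/4) = 4

4.0000


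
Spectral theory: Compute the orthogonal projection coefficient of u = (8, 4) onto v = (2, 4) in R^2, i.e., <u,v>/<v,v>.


Computing <u,v> = 8*2 + 4*4 = 32
Computing <v,v> = 2^2 + 4^2 = 20
Projection coefficient = 32/20 = 1.6000

1.6000


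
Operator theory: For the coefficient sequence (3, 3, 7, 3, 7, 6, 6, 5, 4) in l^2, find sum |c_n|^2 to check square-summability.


sum |c_n|^2 = 3^2 + 3^2 + 7^2 + 3^2 + 7^2 + 6^2 + 6^2 + 5^2 + 4^2
= 9 + 9 + 49 + 9 + 49 + 36 + 36 + 25 + 16
= 238

238


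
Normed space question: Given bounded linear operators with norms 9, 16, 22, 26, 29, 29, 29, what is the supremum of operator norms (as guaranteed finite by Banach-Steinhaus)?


By the Uniform Boundedness Principle, the supremum of norms is finite.
sup_k ||T_k|| = max(9, 16, 22, 26, 29, 29, 29) = 29

29


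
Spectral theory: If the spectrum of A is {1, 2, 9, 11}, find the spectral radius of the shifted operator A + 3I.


Spectrum of A + 3I = {4, 5, 12, 14}
Spectral radius = max |lambda| over the shifted spectrum
= max(4, 5, 12, 14) = 14

14


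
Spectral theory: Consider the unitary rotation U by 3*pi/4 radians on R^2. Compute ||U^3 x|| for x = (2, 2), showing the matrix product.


U is a rotation by theta = 3*pi/4
U^3 = rotation by 3*theta = 9*pi/4 = 1*pi/4 (mod 2*pi)
cos(1*pi/4) = 0.7071, sin(1*pi/4) = 0.7071
U^3 x = (0.7071 * 2 - 0.7071 * 2, 0.7071 * 2 + 0.7071 * 2)
= (0.0000, 2.8284)
||U^3 x|| = sqrt(0.0000^2 + 2.8284^2) = sqrt(8.0000) = 2.8284

2.8284


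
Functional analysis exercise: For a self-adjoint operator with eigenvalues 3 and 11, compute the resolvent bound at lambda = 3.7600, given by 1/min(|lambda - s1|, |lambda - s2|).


dist(3.7600, {3, 11}) = min(|3.7600 - 3|, |3.7600 - 11|)
= min(0.7600, 7.2400) = 0.7600
Resolvent bound = 1/0.7600 = 1.3158

1.3158


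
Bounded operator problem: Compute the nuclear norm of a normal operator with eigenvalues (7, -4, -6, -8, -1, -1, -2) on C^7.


For a normal operator, singular values equal |eigenvalues|.
Trace norm = sum |lambda_i| = 7 + 4 + 6 + 8 + 1 + 1 + 2
= 29

29


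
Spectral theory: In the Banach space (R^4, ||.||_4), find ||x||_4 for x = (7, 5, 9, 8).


The l^4 norm = (sum |x_i|^4)^(1/4)
Sum of 4th powers = 2401 + 625 + 6561 + 4096 = 13683
||x||_4 = (13683)^(1/4) = 10.8155

10.8155


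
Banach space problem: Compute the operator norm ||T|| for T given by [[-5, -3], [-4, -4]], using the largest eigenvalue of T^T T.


A^T A = [[41, 31], [31, 25]]
trace(A^T A) = 66, det(A^T A) = 64
discriminant = 66^2 - 4*64 = 4100
Largest eigenvalue of A^T A = (trace + sqrt(disc))/2 = 65.0156
||T|| = sqrt(65.0156) = 8.0632

8.0632


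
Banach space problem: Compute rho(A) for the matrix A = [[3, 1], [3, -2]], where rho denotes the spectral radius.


For a 2x2 matrix, eigenvalues satisfy lambda^2 - (trace)*lambda + det = 0
trace = 3 + -2 = 1
det = 3*-2 - 1*3 = -9
discriminant = 1^2 - 4*(-9) = 37
spectral radius = max |eigenvalue| = 3.5414

3.5414


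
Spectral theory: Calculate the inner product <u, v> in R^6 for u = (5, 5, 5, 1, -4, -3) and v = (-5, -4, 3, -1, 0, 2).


Computing the standard inner product <u, v> = sum u_i * v_i
= 5*-5 + 5*-4 + 5*3 + 1*-1 + -4*0 + -3*2
= -25 + -20 + 15 + -1 + 0 + -6
= -37

-37


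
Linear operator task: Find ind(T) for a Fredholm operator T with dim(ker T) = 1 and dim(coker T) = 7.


The Fredholm index is defined as ind(T) = dim(ker T) - dim(coker T)
= 1 - 7
= -6

-6


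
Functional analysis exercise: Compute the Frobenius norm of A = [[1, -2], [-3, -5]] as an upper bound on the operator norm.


||A||_F^2 = sum a_ij^2
= 1^2 + (-2)^2 + (-3)^2 + (-5)^2
= 1 + 4 + 9 + 25 = 39
||A||_F = sqrt(39) = 6.2450

6.2450


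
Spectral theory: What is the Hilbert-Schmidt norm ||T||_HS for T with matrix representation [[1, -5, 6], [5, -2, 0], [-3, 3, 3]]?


The Hilbert-Schmidt norm is sqrt(sum of squares of all entries).
Sum of squares = 1^2 + (-5)^2 + 6^2 + 5^2 + (-2)^2 + 0^2 + (-3)^2 + 3^2 + 3^2
= 1 + 25 + 36 + 25 + 4 + 0 + 9 + 9 + 9 = 118
||T||_HS = sqrt(118) = 10.8628

10.8628


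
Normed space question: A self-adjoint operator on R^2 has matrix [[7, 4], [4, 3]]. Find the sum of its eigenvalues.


For a self-adjoint (symmetric) matrix, the eigenvalues are real.
The sum of eigenvalues equals the trace of the matrix.
trace = 7 + 3 = 10

10


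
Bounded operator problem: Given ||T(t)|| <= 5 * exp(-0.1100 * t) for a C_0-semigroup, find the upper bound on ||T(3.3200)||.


||T(3.3200)|| <= 5 * exp(-0.1100 * 3.3200)
= 5 * exp(-0.3652)
= 5 * 0.6941
= 3.4703

3.4703


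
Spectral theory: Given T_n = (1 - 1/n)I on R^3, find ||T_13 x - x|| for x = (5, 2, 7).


T_13 x - x = (1 - 1/13)x - x = -x/13
||x|| = sqrt(78) = 8.8318
||T_13 x - x|| = ||x||/13 = 8.8318/13 = 0.6794

0.6794


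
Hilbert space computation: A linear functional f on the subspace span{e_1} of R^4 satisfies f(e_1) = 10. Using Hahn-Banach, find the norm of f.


The norm of f is given by ||f|| = sup_{||x||=1} |f(x)|.
On span{e_1}, ||e_1|| = 1, so ||f|| = |f(e_1)| / ||e_1||
= |10| / 1 = 10.0000

10.0000


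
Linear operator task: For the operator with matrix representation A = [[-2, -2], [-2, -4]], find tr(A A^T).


trace(A * A^T) = sum of squares of all entries
= (-2)^2 + (-2)^2 + (-2)^2 + (-4)^2
= 4 + 4 + 4 + 16
= 28

28


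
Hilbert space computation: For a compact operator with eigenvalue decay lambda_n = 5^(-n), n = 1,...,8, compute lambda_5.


The eigenvalue formula gives lambda_5 = 1/5^5
= 1/3125
= 3.2000e-04

3.2000e-04


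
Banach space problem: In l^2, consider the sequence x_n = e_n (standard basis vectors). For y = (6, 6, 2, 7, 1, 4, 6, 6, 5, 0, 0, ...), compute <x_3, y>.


x_3 = e_3 is the standard basis vector with 1 in position 3.
<x_3, y> = y_3 = 2
As n -> infinity, <x_n, y> -> 0, confirming weak convergence of (x_n) to 0.

2


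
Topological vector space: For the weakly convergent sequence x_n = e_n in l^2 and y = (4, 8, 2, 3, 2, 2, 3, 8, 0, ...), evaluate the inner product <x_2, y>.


x_2 = e_2 is the standard basis vector with 1 in position 2.
<x_2, y> = y_2 = 8
As n -> infinity, <x_n, y> -> 0, confirming weak convergence of (x_n) to 0.

8


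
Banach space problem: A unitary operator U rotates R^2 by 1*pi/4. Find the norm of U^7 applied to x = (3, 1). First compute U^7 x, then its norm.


U is a rotation by theta = 1*pi/4
U^7 = rotation by 7*theta = 7*pi/4
cos(7*pi/4) = 0.7071, sin(7*pi/4) = -0.7071
U^7 x = (0.7071 * 3 - -0.7071 * 1, -0.7071 * 3 + 0.7071 * 1)
= (2.8284, -1.4142)
||U^7 x|| = sqrt(2.8284^2 + (-1.4142)^2) = sqrt(10.0000) = 3.1623

3.1623


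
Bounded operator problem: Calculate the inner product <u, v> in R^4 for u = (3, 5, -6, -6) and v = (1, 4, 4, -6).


Computing the standard inner product <u, v> = sum u_i * v_i
= 3*1 + 5*4 + -6*4 + -6*-6
= 3 + 20 + -24 + 36
= 35

35


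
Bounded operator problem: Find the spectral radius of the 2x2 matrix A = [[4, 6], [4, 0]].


For a 2x2 matrix, eigenvalues satisfy lambda^2 - (trace)*lambda + det = 0
trace = 4 + 0 = 4
det = 4*0 - 6*4 = -24
discriminant = 4^2 - 4*(-24) = 112
spectral radius = max |eigenvalue| = 7.2915

7.2915


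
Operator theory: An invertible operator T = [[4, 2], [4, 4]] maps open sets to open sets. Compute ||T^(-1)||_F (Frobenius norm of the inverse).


det(T) = 4*4 - 2*4 = 8
T^(-1) = (1/8) * [[4, -2], [-4, 4]] = [[0.5000, -0.2500], [-0.5000, 0.5000]]
||T^(-1)||_F^2 = 0.5000^2 + (-0.2500)^2 + (-0.5000)^2 + 0.5000^2 = 0.8125
||T^(-1)||_F = sqrt(0.8125) = 0.9014

0.9014


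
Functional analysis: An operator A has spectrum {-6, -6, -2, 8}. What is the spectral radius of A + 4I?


Spectrum of A + 4I = {-2, -2, 2, 12}
Spectral radius = max |lambda| over the shifted spectrum
= max(2, 2, 2, 12) = 12

12


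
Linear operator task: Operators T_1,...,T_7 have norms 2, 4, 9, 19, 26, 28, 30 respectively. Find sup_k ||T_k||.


By the Uniform Boundedness Principle, the supremum of norms is finite.
sup_k ||T_k|| = max(2, 4, 9, 19, 26, 28, 30) = 30

30


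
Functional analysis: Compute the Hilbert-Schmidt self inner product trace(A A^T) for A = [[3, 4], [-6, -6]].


trace(A * A^T) = sum of squares of all entries
= 3^2 + 4^2 + (-6)^2 + (-6)^2
= 9 + 16 + 36 + 36
= 97

97


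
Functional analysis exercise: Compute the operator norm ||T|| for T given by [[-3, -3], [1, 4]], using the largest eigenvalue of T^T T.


A^T A = [[10, 13], [13, 25]]
trace(A^T A) = 35, det(A^T A) = 81
discriminant = 35^2 - 4*81 = 901
Largest eigenvalue of A^T A = (trace + sqrt(disc))/2 = 32.5083
||T|| = sqrt(32.5083) = 5.7016

5.7016


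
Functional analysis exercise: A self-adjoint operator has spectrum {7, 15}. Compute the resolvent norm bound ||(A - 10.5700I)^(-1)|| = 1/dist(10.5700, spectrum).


dist(10.5700, {7, 15}) = min(|10.5700 - 7|, |10.5700 - 15|)
= min(3.5700, 4.4300) = 3.5700
Resolvent bound = 1/3.5700 = 0.2801

0.2801


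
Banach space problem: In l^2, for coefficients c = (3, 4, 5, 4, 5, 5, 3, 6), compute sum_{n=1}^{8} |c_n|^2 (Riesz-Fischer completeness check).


sum |c_n|^2 = 3^2 + 4^2 + 5^2 + 4^2 + 5^2 + 5^2 + 3^2 + 6^2
= 9 + 16 + 25 + 16 + 25 + 25 + 9 + 36
= 161

161


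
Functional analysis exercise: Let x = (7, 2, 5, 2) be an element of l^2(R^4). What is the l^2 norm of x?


The l^2 norm = (sum |x_i|^2)^(1/2)
Sum of 2th powers = 49 + 4 + 25 + 4 = 82
||x||_2 = (82)^(1/2) = 9.0554

9.0554


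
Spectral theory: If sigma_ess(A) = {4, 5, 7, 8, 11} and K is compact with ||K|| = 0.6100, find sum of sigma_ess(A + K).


By Weyl's theorem, the essential spectrum is invariant under compact perturbations.
sigma_ess(A + K) = sigma_ess(A) = {4, 5, 7, 8, 11}
Sum = 4 + 5 + 7 + 8 + 11 = 35

35


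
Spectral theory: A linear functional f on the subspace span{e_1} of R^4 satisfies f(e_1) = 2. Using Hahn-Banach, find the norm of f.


The norm of f is given by ||f|| = sup_{||x||=1} |f(x)|.
On span{e_1}, ||e_1|| = 1, so ||f|| = |f(e_1)| / ||e_1||
= |2| / 1 = 2.0000

2.0000


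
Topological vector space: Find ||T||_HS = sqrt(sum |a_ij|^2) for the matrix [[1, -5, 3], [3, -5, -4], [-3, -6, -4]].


The Hilbert-Schmidt norm is sqrt(sum of squares of all entries).
Sum of squares = 1^2 + (-5)^2 + 3^2 + 3^2 + (-5)^2 + (-4)^2 + (-3)^2 + (-6)^2 + (-4)^2
= 1 + 25 + 9 + 9 + 25 + 16 + 9 + 36 + 16 = 146
||T||_HS = sqrt(146) = 12.0830

12.0830


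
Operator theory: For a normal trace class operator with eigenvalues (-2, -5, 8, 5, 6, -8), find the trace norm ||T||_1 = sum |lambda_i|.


For a normal operator, singular values equal |eigenvalues|.
Trace norm = sum |lambda_i| = 2 + 5 + 8 + 5 + 6 + 8
= 34

34


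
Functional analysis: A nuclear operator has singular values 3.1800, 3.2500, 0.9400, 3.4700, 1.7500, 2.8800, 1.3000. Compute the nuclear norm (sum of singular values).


The nuclear norm is the sum of all singular values.
||T||_1 = 3.1800 + 3.2500 + 0.9400 + 3.4700 + 1.7500 + 2.8800 + 1.3000
= 16.7700

16.7700


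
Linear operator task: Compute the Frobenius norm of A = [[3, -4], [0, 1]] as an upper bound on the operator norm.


||A||_F^2 = sum a_ij^2
= 3^2 + (-4)^2 + 0^2 + 1^2
= 9 + 16 + 0 + 1 = 26
||A||_F = sqrt(26) = 5.0990

5.0990


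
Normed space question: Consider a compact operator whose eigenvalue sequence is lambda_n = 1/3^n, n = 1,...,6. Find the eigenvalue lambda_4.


The eigenvalue formula gives lambda_4 = 1/3^4
= 1/81
= 0.0123

0.0123


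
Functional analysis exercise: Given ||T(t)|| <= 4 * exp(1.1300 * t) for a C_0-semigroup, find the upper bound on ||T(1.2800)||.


||T(1.2800)|| <= 4 * exp(1.1300 * 1.2800)
= 4 * exp(1.4464)
= 4 * 4.2478
= 16.9912

16.9912


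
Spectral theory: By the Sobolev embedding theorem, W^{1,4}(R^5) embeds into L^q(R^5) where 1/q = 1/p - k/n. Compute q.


Using the Sobolev embedding formula: 1/q = 1/p - k/n
1/q = 1/4 - 1/5 = 1/20
q = 1/(1/20) = 20

20.0000


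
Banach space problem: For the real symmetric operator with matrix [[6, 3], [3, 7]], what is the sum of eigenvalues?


For a self-adjoint (symmetric) matrix, the eigenvalues are real.
The sum of eigenvalues equals the trace of the matrix.
trace = 6 + 7 = 13

13


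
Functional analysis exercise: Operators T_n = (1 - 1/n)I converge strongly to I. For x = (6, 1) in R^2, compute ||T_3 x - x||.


T_3 x - x = (1 - 1/3)x - x = -x/3
||x|| = sqrt(37) = 6.0828
||T_3 x - x|| = ||x||/3 = 6.0828/3 = 2.0276

2.0276


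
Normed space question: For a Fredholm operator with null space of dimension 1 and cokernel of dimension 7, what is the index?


The Fredholm index is defined as ind(T) = dim(ker T) - dim(coker T)
= 1 - 7
= -6

-6


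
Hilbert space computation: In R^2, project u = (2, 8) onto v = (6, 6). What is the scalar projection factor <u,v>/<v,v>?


Computing <u,v> = 2*6 + 8*6 = 60
Computing <v,v> = 6^2 + 6^2 = 72
Projection coefficient = 60/72 = 0.8333

0.8333


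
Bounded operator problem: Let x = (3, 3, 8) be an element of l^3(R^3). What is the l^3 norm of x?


The l^3 norm = (sum |x_i|^3)^(1/3)
Sum of 3th powers = 27 + 27 + 512 = 566
||x||_3 = (566)^(1/3) = 8.2719

8.2719


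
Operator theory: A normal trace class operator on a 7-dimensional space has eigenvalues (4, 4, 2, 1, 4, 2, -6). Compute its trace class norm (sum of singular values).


For a normal operator, singular values equal |eigenvalues|.
Trace norm = sum |lambda_i| = 4 + 4 + 2 + 1 + 4 + 2 + 6
= 23

23


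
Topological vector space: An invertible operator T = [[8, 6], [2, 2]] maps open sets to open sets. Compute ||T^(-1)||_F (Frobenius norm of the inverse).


det(T) = 8*2 - 6*2 = 4
T^(-1) = (1/4) * [[2, -6], [-2, 8]] = [[0.5000, -1.5000], [-0.5000, 2.0000]]
||T^(-1)||_F^2 = 0.5000^2 + (-1.5000)^2 + (-0.5000)^2 + 2.0000^2 = 6.7500
||T^(-1)||_F = sqrt(6.7500) = 2.5981

2.5981


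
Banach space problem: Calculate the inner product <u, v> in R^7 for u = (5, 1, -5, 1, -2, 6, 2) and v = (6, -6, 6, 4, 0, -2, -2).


Computing the standard inner product <u, v> = sum u_i * v_i
= 5*6 + 1*-6 + -5*6 + 1*4 + -2*0 + 6*-2 + 2*-2
= 30 + -6 + -30 + 4 + 0 + -12 + -4
= -18

-18


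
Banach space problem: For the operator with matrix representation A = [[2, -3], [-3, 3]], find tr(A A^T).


trace(A * A^T) = sum of squares of all entries
= 2^2 + (-3)^2 + (-3)^2 + 3^2
= 4 + 9 + 9 + 9
= 31

31


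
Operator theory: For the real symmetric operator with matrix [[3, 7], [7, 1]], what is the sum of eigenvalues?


For a self-adjoint (symmetric) matrix, the eigenvalues are real.
The sum of eigenvalues equals the trace of the matrix.
trace = 3 + 1 = 4

4


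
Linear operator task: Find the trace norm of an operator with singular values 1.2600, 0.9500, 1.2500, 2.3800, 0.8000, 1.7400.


The nuclear norm is the sum of all singular values.
||T||_1 = 1.2600 + 0.9500 + 1.2500 + 2.3800 + 0.8000 + 1.7400
= 8.3800

8.3800


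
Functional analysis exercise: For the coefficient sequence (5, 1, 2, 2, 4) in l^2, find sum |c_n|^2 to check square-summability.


sum |c_n|^2 = 5^2 + 1^2 + 2^2 + 2^2 + 4^2
= 25 + 1 + 4 + 4 + 16
= 50

50


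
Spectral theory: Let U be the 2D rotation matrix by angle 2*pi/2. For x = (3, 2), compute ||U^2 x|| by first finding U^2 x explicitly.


U is a rotation by theta = 2*pi/2
U^2 = rotation by 2*theta = 4*pi/2 = 0*pi/2 (mod 2*pi)
cos(0*pi/2) = 1.0000, sin(0*pi/2) = 0.0000
U^2 x = (1.0000 * 3 - 0.0000 * 2, 0.0000 * 3 + 1.0000 * 2)
= (3.0000, 2.0000)
||U^2 x|| = sqrt(3.0000^2 + 2.0000^2) = sqrt(13.0000) = 3.6056

3.6056


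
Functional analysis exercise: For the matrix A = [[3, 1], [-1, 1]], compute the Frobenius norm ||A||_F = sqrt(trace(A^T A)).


||A||_F^2 = sum a_ij^2
= 3^2 + 1^2 + (-1)^2 + 1^2
= 9 + 1 + 1 + 1 = 12
||A||_F = sqrt(12) = 3.4641

3.4641


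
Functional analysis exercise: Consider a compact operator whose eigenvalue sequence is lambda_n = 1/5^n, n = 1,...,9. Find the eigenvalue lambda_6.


The eigenvalue formula gives lambda_6 = 1/5^6
= 1/15625
= 6.4000e-05

6.4000e-05


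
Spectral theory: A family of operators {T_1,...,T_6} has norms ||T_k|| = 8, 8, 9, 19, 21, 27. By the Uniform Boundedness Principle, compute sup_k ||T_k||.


By the Uniform Boundedness Principle, the supremum of norms is finite.
sup_k ||T_k|| = max(8, 8, 9, 19, 21, 27) = 27

27


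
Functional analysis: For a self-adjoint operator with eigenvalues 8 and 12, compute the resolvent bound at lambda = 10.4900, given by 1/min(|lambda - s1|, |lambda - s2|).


dist(10.4900, {8, 12}) = min(|10.4900 - 8|, |10.4900 - 12|)
= min(2.4900, 1.5100) = 1.5100
Resolvent bound = 1/1.5100 = 0.6623

0.6623


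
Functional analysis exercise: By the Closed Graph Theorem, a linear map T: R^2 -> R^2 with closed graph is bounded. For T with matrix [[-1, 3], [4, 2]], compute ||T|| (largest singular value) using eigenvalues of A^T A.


A^T A = [[17, 5], [5, 13]]
trace(A^T A) = 30, det(A^T A) = 196
discriminant = 30^2 - 4*196 = 116
Largest eigenvalue of A^T A = (trace + sqrt(disc))/2 = 20.3852
||T|| = sqrt(20.3852) = 4.5150

4.5150


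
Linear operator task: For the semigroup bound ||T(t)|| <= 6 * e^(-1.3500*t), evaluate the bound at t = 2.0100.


||T(2.0100)|| <= 6 * exp(-1.3500 * 2.0100)
= 6 * exp(-2.7135)
= 6 * 0.0663
= 0.3978

0.3978


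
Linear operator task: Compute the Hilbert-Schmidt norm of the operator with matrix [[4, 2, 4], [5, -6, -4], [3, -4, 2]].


The Hilbert-Schmidt norm is sqrt(sum of squares of all entries).
Sum of squares = 4^2 + 2^2 + 4^2 + 5^2 + (-6)^2 + (-4)^2 + 3^2 + (-4)^2 + 2^2
= 16 + 4 + 16 + 25 + 36 + 16 + 9 + 16 + 4 = 142
||T||_HS = sqrt(142) = 11.9164

11.9164


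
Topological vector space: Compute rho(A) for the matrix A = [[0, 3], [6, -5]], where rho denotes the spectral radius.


For a 2x2 matrix, eigenvalues satisfy lambda^2 - (trace)*lambda + det = 0
trace = 0 + -5 = -5
det = 0*-5 - 3*6 = -18
discriminant = (-5)^2 - 4*(-18) = 97
spectral radius = max |eigenvalue| = 7.4244

7.4244


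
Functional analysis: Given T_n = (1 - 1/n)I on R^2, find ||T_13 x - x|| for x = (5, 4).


T_13 x - x = (1 - 1/13)x - x = -x/13
||x|| = sqrt(41) = 6.4031
||T_13 x - x|| = ||x||/13 = 6.4031/13 = 0.4925

0.4925


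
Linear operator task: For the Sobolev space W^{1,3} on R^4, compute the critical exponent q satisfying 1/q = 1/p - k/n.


Using the Sobolev embedding formula: 1/q = 1/p - k/n
1/q = 1/3 - 1/4 = 1/12
q = 1/(1/12) = 12

12.0000


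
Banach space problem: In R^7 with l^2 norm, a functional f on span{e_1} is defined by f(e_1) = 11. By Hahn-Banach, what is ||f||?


The norm of f is given by ||f|| = sup_{||x||=1} |f(x)|.
On span{e_1}, ||e_1|| = 1, so ||f|| = |f(e_1)| / ||e_1||
= |11| / 1 = 11.0000

11.0000


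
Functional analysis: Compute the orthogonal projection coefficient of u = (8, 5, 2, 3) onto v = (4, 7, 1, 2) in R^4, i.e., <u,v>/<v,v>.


Computing <u,v> = 8*4 + 5*7 + 2*1 + 3*2 = 75
Computing <v,v> = 4^2 + 7^2 + 1^2 + 2^2 = 70
Projection coefficient = 75/70 = 1.0714

1.0714


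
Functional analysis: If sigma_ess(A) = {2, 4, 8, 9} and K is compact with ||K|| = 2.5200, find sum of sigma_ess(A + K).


By Weyl's theorem, the essential spectrum is invariant under compact perturbations.
sigma_ess(A + K) = sigma_ess(A) = {2, 4, 8, 9}
Sum = 2 + 4 + 8 + 9 = 23

23


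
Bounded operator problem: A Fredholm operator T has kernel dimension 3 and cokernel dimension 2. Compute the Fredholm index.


The Fredholm index is defined as ind(T) = dim(ker T) - dim(coker T)
= 3 - 2
= 1

1


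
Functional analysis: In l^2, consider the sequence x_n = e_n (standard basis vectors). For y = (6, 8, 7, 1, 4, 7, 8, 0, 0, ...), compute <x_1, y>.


x_1 = e_1 is the standard basis vector with 1 in position 1.
<x_1, y> = y_1 = 6
As n -> infinity, <x_n, y> -> 0, confirming weak convergence of (x_n) to 0.

6


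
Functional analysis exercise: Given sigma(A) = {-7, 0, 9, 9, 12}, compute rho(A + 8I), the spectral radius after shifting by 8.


Spectrum of A + 8I = {1, 8, 17, 17, 20}
Spectral radius = max |lambda| over the shifted spectrum
= max(1, 8, 17, 17, 20) = 20

20


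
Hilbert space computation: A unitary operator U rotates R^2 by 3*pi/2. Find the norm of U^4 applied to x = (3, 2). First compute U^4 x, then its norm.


U is a rotation by theta = 3*pi/2
U^4 = rotation by 4*theta = 12*pi/2 = 0*pi/2 (mod 2*pi)
cos(0*pi/2) = 1.0000, sin(0*pi/2) = 0.0000
U^4 x = (1.0000 * 3 - 0.0000 * 2, 0.0000 * 3 + 1.0000 * 2)
= (3.0000, 2.0000)
||U^4 x|| = sqrt(3.0000^2 + 2.0000^2) = sqrt(13.0000) = 3.6056

3.6056


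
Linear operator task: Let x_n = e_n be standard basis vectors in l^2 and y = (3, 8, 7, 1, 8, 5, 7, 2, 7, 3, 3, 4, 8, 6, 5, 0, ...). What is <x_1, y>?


x_1 = e_1 is the standard basis vector with 1 in position 1.
<x_1, y> = y_1 = 3
As n -> infinity, <x_n, y> -> 0, confirming weak convergence of (x_n) to 0.

3


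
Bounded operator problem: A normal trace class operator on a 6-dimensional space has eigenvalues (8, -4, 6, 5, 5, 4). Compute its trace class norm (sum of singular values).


For a normal operator, singular values equal |eigenvalues|.
Trace norm = sum |lambda_i| = 8 + 4 + 6 + 5 + 5 + 4
= 32

32


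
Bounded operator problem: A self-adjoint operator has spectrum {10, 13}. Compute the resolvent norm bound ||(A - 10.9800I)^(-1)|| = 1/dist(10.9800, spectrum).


dist(10.9800, {10, 13}) = min(|10.9800 - 10|, |10.9800 - 13|)
= min(0.9800, 2.0200) = 0.9800
Resolvent bound = 1/0.9800 = 1.0204

1.0204


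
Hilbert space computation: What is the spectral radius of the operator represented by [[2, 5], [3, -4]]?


For a 2x2 matrix, eigenvalues satisfy lambda^2 - (trace)*lambda + det = 0
trace = 2 + -4 = -2
det = 2*-4 - 5*3 = -23
discriminant = (-2)^2 - 4*(-23) = 96
spectral radius = max |eigenvalue| = 5.8990

5.8990


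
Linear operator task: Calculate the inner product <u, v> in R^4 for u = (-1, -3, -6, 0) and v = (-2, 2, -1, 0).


Computing the standard inner product <u, v> = sum u_i * v_i
= -1*-2 + -3*2 + -6*-1 + 0*0
= 2 + -6 + 6 + 0
= 2

2


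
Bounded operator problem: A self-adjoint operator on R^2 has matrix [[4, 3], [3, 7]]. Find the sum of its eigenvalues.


For a self-adjoint (symmetric) matrix, the eigenvalues are real.
The sum of eigenvalues equals the trace of the matrix.
trace = 4 + 7 = 11

11


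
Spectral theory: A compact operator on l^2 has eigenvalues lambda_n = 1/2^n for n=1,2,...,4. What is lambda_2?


The eigenvalue formula gives lambda_2 = 1/2^2
= 1/4
= 0.2500

0.2500


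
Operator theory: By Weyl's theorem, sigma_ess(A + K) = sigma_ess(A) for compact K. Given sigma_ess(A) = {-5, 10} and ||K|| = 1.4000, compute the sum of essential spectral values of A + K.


By Weyl's theorem, the essential spectrum is invariant under compact perturbations.
sigma_ess(A + K) = sigma_ess(A) = {-5, 10}
Sum = -5 + 10 = 5

5


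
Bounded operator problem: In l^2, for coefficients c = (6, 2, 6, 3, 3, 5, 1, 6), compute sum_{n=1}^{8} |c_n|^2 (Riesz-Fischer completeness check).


sum |c_n|^2 = 6^2 + 2^2 + 6^2 + 3^2 + 3^2 + 5^2 + 1^2 + 6^2
= 36 + 4 + 36 + 9 + 9 + 25 + 1 + 36
= 156

156
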